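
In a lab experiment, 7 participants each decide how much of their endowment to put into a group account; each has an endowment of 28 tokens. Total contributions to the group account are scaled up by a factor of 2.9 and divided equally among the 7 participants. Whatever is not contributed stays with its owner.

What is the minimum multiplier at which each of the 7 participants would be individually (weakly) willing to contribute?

7

A contributed unit returns (multiplier)/7 to its contributor.
This reaches 1 exactly when the multiplier is 7.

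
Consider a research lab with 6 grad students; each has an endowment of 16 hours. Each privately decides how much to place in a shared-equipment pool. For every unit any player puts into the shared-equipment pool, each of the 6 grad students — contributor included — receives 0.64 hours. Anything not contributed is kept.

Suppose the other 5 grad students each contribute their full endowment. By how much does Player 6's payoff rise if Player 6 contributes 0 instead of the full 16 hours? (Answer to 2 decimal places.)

5.76 hours

Switching from a contribution of 16 to 0 lets Player 6 keep an extra 16 hours, but lowers the shared-equipment pool by 16, which costs Player 6 their own share of that drop: 0.64 × 16 = 10.24.
Net gain = 16 − 10.24 = 5.76. The private return per contributed unit (0.64) is below 1, so free-riding is indeed the best response regardless of what the others do.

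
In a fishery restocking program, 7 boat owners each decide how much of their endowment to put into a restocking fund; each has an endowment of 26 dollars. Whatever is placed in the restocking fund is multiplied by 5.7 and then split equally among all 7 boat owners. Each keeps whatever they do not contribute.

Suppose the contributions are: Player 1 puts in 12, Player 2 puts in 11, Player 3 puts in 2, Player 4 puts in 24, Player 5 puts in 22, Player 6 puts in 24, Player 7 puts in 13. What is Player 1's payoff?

Total contributed: 12 + 11 + 2 + 24 + 22 + 24 + 13 = 108.
Each receives 5.7 × 108 / 7 = 87.94 from the restocking fund.
Player 1 keeps 26 − 12 = 14, so Player 1's payoff is 14 + 87.94 = 101.94.

101.94 dollars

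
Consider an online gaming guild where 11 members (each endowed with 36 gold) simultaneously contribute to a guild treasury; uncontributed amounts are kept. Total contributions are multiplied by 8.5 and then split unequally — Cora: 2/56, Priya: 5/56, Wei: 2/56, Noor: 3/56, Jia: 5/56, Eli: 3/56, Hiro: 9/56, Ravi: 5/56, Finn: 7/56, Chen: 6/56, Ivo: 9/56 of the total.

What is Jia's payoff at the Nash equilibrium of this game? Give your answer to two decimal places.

A player with share s gets back 8.5·s per unit contributed, so full contribution is dominant for anyone with s > 1/8.5 = 0.1176 and zero contribution is dominant for anyone below.
The shares above 0.1176 belong to Hiro, Finn and Ivo, contributing 36 each; the remaining 8 contribute 0. Total contributed: 108.
Jia keeps 36 and receives 8.5 × 108 × 5/56 = 81.96 from the guild treasury, for a payoff of 117.96.

117.96 gold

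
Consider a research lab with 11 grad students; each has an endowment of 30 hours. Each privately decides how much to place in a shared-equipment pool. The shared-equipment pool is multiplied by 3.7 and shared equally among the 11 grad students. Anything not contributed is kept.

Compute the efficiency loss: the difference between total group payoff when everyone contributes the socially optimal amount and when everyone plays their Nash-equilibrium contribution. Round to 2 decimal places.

891.00 hours

Each contributed unit returns 3.7/11 = 0.3364 to its contributor — below 1 — so contributing 0 is dominant for every player. At the Nash equilibrium everyone keeps their 30, and the group total is 11 × 30 = 330.
Each contributed unit returns 3.700 to the group as a whole (0.3364 to each of 11 players), which exceeds 1, so the social optimum is full contribution: group total = 3.700 × 330 = 1221.00.
Efficiency loss = 1221.00 − 330 = 891.00.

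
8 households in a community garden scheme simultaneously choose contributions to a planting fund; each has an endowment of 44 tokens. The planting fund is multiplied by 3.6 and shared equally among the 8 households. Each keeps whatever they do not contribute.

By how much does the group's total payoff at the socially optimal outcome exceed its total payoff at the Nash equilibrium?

Each contributed unit returns 3.6/8 = 0.4500 to its contributor — below 1 — so contributing 0 is dominant for every player. At the Nash equilibrium everyone keeps their 44, and the group total is 8 × 44 = 352.
Each contributed unit returns 3.600 to the group as a whole (0.4500 to each of 8 players), which exceeds 1, so the social optimum is full contribution: group total = 3.600 × 352 = 1267.20.
Efficiency loss = 1267.20 − 352 = 915.20.

915.20 tokens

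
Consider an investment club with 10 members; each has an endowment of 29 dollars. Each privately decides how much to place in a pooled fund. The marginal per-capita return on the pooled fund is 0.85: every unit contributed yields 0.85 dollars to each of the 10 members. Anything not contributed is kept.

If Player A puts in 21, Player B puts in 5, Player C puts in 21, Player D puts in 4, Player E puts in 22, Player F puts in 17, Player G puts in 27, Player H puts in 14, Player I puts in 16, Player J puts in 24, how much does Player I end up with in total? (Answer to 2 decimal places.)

158.35 dollars

Total contributed: 21 + 5 + 21 + 4 + 22 + 17 + 27 + 14 + 16 + 24 = 171.
Each receives 0.85 × 171 = 145.35 from the pooled fund.
Player I keeps 29 − 16 = 13, so Player I's payoff is 13 + 145.35 = 158.35.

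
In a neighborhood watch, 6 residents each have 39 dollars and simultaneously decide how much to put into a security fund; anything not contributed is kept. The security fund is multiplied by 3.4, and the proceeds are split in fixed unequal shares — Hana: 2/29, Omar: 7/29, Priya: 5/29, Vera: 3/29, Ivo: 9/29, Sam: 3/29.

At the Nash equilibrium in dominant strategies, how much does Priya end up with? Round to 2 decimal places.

Each unit j contributes comes back to j as 3.4 × (j's share), so j prefers to contribute only if that share exceeds 1/3.4 = 0.2941; otherwise keeping the unit dominates.
The only share above 0.2941 is Ivo's 9/29, contributing 39; the remaining 5 contribute 0. Total contributed: 39.
Priya keeps 39 and receives 3.4 × 39 × 5/29 = 22.86 from the security fund, for a payoff of 61.86.

61.86 dollars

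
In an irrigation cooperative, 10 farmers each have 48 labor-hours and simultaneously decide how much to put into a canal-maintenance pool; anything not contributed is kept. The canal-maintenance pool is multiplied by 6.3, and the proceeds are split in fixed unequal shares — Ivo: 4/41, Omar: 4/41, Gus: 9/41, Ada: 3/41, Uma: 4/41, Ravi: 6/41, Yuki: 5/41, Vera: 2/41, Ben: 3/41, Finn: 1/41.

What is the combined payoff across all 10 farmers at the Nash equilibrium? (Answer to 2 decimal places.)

734.40 labor-hours

For player j, contributing a unit is worthwhile iff 6.3 × (j's share) ≥ 1, i.e. iff j's share is at least 0.1587.
The only share above 0.1587 is Gus's 9/41, contributing 48; the remaining 9 contribute 0. Total contributed: 48.
The canal-maintenance pool pays out 6.3 × 48 = 302.40 in total (split across the unequal shares, but the aggregate is all that matters for the group sum).
The 9 free-riders keep 48 each, adding 432. Group total = 432 + 302.40 = 734.40.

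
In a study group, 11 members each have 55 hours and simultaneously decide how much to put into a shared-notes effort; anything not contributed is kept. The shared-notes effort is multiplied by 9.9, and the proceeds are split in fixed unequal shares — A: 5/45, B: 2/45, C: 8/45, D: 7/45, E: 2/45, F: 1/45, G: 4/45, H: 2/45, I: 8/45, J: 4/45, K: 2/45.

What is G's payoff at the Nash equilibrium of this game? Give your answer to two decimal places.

For player j, contributing a unit is worthwhile iff 9.9 × (j's share) ≥ 1, i.e. iff j's share is at least 0.1010.
A, C, D and I clear that bar, contributing 55 each; the remaining 7 contribute 0. Total contributed: 220.
G keeps 55 and receives 9.9 × 220 × 4/45 = 193.60 from the shared-notes effort, for a payoff of 248.60.

248.60 hours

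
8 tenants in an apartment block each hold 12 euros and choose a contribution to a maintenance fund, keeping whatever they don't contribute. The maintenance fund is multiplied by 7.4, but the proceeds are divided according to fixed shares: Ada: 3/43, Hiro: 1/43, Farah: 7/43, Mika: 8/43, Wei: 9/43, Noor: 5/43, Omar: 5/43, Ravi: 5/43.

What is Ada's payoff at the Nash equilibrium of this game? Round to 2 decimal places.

For player j, contributing a unit is worthwhile iff 7.4 × (j's share) ≥ 1, i.e. iff j's share is at least 0.1351.
Farah, Mika and Wei clear that bar, contributing 12 each; the remaining 5 contribute 0. Total contributed: 36.
Ada keeps 12 and receives 7.4 × 36 × 3/43 = 18.59 from the maintenance fund, for a payoff of 30.59.

30.59 euros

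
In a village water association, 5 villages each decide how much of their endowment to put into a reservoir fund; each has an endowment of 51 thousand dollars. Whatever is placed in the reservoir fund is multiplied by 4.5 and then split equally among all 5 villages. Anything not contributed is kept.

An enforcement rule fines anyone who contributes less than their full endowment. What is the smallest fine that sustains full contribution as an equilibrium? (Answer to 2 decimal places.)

5.10 thousand dollars

Given the others contribute fully, the best deviation is to contribute 0 (any partial contribution still incurs the fine and gives up units whose private return 0.9000 is below 1).
Deviating from 51 to 0 saves 51 thousand dollars but forfeits the deviator's share of the drop in the reservoir fund: 4.5/5 × 51 = 45.90.
So the deviation gain is 51 − 45.90 = 5.10, and the fine must be at least 5.10 thousand dollars to wipe it out.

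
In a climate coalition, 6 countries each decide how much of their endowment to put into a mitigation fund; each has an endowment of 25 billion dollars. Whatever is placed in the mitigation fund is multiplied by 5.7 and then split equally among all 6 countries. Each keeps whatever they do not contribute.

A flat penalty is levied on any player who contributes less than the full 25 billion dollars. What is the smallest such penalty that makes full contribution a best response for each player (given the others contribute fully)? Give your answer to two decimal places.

Given the others contribute fully, the best deviation is to contribute 0 (any partial contribution still incurs the fine and gives up units whose private return 0.9500 is below 1).
Deviating from 25 to 0 saves 25 billion dollars but forfeits the deviator's share of the drop in the mitigation fund: 5.7/6 × 25 = 23.75.
So the deviation gain is 25 − 23.75 = 1.25, and the fine must be at least 1.25 billion dollars to wipe it out.

1.25 billion dollars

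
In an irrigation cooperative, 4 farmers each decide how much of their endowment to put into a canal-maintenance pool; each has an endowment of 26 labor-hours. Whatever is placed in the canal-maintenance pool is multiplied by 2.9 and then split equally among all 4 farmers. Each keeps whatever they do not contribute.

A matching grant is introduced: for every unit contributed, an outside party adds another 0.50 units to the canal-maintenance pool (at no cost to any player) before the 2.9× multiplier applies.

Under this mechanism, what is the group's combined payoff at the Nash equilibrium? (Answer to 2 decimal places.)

With the mechanism, a contributed unit returns 2.9 × 1.50 / 4 = 1.0875 per unit of net cost to the contributor — now above 1 — so contributing fully is weakly dominant for every player.
At the Nash equilibrium everyone contributes 26. Group total payoff = 2.9 × 1.50 × 104 = 452.40.

452.40 labor-hours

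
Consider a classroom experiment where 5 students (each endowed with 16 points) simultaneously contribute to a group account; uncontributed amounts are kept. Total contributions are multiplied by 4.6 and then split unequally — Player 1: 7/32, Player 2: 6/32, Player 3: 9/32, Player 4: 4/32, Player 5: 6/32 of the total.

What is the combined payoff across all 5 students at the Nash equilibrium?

195.20 points

For player j, contributing a unit is worthwhile iff 4.6 × (j's share) ≥ 1, i.e. iff j's share is at least 0.2174.
Player 1 and Player 3 clear that bar, contributing 16 each; the remaining 3 contribute 0. Total contributed: 32.
The group account pays out 4.6 × 32 = 147.20 in total (split across the unequal shares, but the aggregate is all that matters for the group sum).
The 3 free-riders keep 16 each, adding 48. Group total = 48 + 147.20 = 195.20.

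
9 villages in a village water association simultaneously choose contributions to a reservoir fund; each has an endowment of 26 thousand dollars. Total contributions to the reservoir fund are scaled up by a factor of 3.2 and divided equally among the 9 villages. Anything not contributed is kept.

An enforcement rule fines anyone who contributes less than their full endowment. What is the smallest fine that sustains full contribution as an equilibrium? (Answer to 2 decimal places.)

16.76 thousand dollars

Given the others contribute fully, the best deviation is to contribute 0 (any partial contribution still incurs the fine and gives up units whose private return 0.3556 is below 1).
Deviating from 26 to 0 saves 26 thousand dollars but forfeits the deviator's share of the drop in the reservoir fund: 3.2/9 × 26 = 9.24.
So the deviation gain is 26 − 9.24 = 16.76, and the fine must be at least 16.76 thousand dollars to wipe it out.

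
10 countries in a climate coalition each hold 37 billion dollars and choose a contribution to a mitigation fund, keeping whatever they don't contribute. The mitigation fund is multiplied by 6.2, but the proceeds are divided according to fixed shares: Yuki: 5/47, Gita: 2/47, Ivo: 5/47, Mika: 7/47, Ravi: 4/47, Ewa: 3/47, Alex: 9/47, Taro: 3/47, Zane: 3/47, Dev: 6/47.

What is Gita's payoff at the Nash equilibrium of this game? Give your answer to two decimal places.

46.76 billion dollars

A player with share s gets back 6.2·s per unit contributed, so full contribution is dominant for anyone with s > 1/6.2 = 0.1613 and zero contribution is dominant for anyone below.
Alex alone (share 9/47) is above the threshold, contributing 37; the remaining 9 contribute 0. Total contributed: 37.
Gita keeps 37 and receives 6.2 × 37 × 2/47 = 9.76 from the mitigation fund, for a payoff of 46.76.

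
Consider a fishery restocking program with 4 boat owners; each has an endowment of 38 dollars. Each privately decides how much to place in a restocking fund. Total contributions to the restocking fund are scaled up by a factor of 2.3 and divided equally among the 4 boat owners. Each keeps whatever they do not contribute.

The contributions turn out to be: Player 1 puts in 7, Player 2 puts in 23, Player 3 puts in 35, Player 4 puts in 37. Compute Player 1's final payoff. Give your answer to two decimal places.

Total contributed: 7 + 23 + 35 + 37 = 102.
Each receives 2.3 × 102 / 4 = 58.65 from the restocking fund.
Player 1 keeps 38 − 7 = 31, so Player 1's payoff is 31 + 58.65 = 89.65.

89.65 dollars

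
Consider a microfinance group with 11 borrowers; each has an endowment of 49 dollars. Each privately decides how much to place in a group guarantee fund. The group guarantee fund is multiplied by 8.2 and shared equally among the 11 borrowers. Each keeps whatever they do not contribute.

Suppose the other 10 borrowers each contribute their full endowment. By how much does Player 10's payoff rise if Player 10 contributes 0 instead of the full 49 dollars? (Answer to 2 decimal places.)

Switching from a contribution of 49 to 0 lets Player 10 keep an extra 49 dollars, but lowers the group guarantee fund by 49, which costs Player 10 their own share of that drop: 8.2/11 × 49 = 36.53.
Net gain = 49 − 36.53 = 12.47. The private return per contributed unit (0.7455) is below 1, so free-riding is indeed the best response regardless of what the others do.

12.47 dollars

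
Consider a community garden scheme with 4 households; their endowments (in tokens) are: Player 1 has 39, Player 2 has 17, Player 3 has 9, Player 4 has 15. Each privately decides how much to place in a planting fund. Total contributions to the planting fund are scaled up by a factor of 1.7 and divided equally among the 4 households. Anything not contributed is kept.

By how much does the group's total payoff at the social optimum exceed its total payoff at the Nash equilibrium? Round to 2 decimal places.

The private return per contributed unit is 1.7/4 = 0.4250 < 1 for every player regardless of endowment, so the Nash equilibrium is zero contribution and the group total is Σ E_j = 39 + 17 + 9 + 15 = 80.
Each contributed unit returns 1.700 to the group, so the social optimum is full contribution by everyone: group total = 1.700 × 80 = 136.00.
Efficiency loss = (1.700 − 1) × 80 = 56.00.

56.00 tokens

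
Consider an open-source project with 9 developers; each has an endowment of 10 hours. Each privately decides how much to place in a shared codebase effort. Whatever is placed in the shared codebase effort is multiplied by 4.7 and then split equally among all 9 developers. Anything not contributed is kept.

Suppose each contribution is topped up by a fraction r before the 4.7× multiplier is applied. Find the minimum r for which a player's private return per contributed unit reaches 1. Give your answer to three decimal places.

0.915

With matching at rate r, one contributed unit becomes (1 + r) in the shared codebase effort and returns 4.7 × (1 + r) / 9 to the contributor.
Setting this equal to 1: 1 + r = 9/4.7 = 1.9149.
So the minimum matching rate is r = 1.9149 − 1 = 0.915.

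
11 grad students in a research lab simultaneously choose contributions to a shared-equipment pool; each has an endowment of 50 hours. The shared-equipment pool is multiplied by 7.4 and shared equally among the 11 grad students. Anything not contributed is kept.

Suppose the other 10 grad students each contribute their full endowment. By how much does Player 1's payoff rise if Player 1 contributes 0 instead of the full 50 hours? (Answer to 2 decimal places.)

Switching from a contribution of 50 to 0 lets Player 1 keep an extra 50 hours, but lowers the shared-equipment pool by 50, which costs Player 1 their own share of that drop: 7.4/11 × 50 = 33.64.
Net gain = 50 − 33.64 = 16.36. The private return per contributed unit (0.6727) is below 1, so free-riding is indeed the best response regardless of what the others do.

16.36 hours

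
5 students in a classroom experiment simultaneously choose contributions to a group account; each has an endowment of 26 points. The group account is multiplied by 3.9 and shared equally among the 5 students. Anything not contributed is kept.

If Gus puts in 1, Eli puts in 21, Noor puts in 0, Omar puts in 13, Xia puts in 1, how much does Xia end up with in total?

Total contributed: 1 + 21 + 0 + 13 + 1 = 36.
Each receives 3.9 × 36 / 5 = 28.08 from the group account.
Xia keeps 26 − 1 = 25, so Xia's payoff is 25 + 28.08 = 53.08.

53.08 points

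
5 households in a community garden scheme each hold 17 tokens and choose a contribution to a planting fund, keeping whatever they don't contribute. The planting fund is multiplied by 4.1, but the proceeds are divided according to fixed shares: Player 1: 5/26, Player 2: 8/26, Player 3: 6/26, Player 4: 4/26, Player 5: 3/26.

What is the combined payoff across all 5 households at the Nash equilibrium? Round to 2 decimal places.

For player j, contributing a unit is worthwhile iff 4.1 × (j's share) ≥ 1, i.e. iff j's share is at least 0.2439.
Only Player 2 (8/26) clears that bar, contributing 17; the remaining 4 contribute 0. Total contributed: 17.
The planting fund pays out 4.1 × 17 = 69.70 in total (split across the unequal shares, but the aggregate is all that matters for the group sum).
The 4 free-riders keep 17 each, adding 68. Group total = 68 + 69.70 = 137.70.

137.70 tokens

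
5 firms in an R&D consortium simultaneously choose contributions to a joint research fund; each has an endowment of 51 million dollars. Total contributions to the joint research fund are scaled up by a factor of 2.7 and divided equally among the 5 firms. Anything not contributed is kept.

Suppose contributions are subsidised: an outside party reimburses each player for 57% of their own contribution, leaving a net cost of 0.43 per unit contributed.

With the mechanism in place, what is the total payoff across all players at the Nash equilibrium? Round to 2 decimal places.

The effective private return per unit is now (2.7/5) / 0.43 = 1.2558 > 1, so every player's dominant strategy flips to full contribution.
At the Nash equilibrium everyone contributes 51. Group total payoff = 5 × (51 × 0.57 + 2.7 × 51) = 833.85.

833.85 million dollars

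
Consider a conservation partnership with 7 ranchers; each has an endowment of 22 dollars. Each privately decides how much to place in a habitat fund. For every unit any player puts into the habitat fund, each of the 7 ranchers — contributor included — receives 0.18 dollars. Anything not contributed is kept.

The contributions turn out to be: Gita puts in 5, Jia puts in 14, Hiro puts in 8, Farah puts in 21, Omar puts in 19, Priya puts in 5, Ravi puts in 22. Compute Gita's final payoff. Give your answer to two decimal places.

33.92 dollars

Total contributed: 5 + 14 + 8 + 21 + 19 + 5 + 22 = 94.
Each receives 0.18 × 94 = 16.92 from the habitat fund.
Gita keeps 22 − 5 = 17, so Gita's payoff is 17 + 16.92 = 33.92.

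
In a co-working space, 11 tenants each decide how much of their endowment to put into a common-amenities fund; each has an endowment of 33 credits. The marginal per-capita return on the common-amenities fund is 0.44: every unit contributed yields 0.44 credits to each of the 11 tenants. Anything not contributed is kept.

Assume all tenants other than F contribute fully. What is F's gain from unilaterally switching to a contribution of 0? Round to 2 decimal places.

Switching from a contribution of 33 to 0 lets F keep an extra 33 credits, but lowers the common-amenities fund by 33, which costs F their own share of that drop: 0.44 × 33 = 14.52.
Net gain = 33 − 14.52 = 18.48. The private return per contributed unit (0.44) is below 1, so free-riding is indeed the best response regardless of what the others do.

18.48 credits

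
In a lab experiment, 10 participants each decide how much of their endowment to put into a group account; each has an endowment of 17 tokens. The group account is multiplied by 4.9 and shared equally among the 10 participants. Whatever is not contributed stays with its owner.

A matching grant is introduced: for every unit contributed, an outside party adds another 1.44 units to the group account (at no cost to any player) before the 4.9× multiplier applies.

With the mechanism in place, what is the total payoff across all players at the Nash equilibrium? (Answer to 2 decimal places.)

2032.52 tokens

The effective private return per unit is now 4.9 × 2.44 / 10 = 1.1956 > 1, so every player's dominant strategy flips to full contribution.
At the Nash equilibrium everyone contributes 17. Group total payoff = 4.9 × 2.44 × 170 = 2032.52.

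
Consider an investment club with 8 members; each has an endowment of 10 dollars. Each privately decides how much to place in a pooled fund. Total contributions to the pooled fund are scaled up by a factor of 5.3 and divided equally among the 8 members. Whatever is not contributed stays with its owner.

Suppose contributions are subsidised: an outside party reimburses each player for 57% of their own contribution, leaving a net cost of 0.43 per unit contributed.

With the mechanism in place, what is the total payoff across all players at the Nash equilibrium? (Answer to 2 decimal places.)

469.60 dollars

With the mechanism, a contributed unit returns (5.3/8) / 0.43 = 1.5407 per unit of net cost to the contributor — now above 1 — so contributing fully is weakly dominant for every player.
At the Nash equilibrium everyone contributes 10. Group total payoff = 8 × (10 × 0.57 + 5.3 × 10) = 469.60.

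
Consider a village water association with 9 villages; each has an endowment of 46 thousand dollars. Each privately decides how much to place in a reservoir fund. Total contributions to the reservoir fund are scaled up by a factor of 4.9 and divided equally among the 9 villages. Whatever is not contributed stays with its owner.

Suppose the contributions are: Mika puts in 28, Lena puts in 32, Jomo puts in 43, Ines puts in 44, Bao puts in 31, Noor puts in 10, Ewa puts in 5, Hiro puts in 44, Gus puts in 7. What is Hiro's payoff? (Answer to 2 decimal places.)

134.84 thousand dollars

Total contributed: 28 + 32 + 43 + 44 + 31 + 10 + 5 + 44 + 7 = 244.
Each receives 4.9 × 244 / 9 = 132.84 from the reservoir fund.
Hiro keeps 46 − 44 = 2, so Hiro's payoff is 2 + 132.84 = 134.84.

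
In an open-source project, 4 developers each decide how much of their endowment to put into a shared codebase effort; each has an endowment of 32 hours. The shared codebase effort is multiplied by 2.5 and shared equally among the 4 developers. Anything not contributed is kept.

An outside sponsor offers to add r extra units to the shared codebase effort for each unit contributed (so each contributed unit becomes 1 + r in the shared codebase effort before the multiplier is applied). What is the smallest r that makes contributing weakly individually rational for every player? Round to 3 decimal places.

0.600

With matching at rate r, one contributed unit becomes (1 + r) in the shared codebase effort and returns 2.5 × (1 + r) / 4 to the contributor.
Setting this equal to 1: 1 + r = 4/2.5 = 1.6000.
So the minimum matching rate is r = 1.6000 − 1 = 0.600.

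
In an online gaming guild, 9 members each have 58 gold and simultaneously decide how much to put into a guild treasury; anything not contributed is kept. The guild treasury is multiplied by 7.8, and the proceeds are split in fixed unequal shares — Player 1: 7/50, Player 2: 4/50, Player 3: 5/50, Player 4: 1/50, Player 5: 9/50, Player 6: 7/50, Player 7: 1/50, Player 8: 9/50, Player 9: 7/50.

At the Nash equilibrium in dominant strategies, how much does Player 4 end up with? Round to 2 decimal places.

Each unit j contributes comes back to j as 7.8 × (j's share), so j prefers to contribute only if that share exceeds 1/7.8 = 0.1282; otherwise keeping the unit dominates.
The shares above 0.1282 belong to Player 1, Player 5, Player 6, Player 8 and Player 9, contributing 58 each; the remaining 4 contribute 0. Total contributed: 290.
Player 4 keeps 58 and receives 7.8 × 290 × 1/50 = 45.24 from the guild treasury, for a payoff of 103.24.

103.24 gold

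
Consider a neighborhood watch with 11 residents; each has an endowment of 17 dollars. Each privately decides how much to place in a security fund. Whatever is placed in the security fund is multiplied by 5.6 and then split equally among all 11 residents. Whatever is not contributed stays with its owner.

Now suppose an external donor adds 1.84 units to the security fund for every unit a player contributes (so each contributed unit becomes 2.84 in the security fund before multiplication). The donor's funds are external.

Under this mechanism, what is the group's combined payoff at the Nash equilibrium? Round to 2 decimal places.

2974.05 dollars

Under the mechanism each unit contributed yields 5.6 × 2.84 / 11 = 1.4458 back to its contributor per unit of net cost, which exceeds 1, making full contribution the dominant choice for everyone.
At the Nash equilibrium everyone contributes 17. Group total payoff = 5.6 × 2.84 × 187 = 2974.05.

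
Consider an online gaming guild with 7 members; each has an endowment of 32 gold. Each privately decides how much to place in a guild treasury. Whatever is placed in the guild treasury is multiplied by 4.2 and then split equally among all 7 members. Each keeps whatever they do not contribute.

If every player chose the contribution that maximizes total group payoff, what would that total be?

Each contributed unit returns 4.200 to the group as a whole (0.6000 to each of 7 players), which exceeds 1, so the social optimum is full contribution: group total = 4.200 × 224 = 940.80.

940.80 gold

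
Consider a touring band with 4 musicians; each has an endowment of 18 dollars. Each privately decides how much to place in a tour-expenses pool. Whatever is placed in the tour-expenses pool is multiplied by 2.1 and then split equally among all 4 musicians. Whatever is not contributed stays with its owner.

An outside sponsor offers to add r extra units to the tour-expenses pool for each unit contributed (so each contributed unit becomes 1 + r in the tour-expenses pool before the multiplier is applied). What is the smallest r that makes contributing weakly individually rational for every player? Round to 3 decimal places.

0.905

With matching at rate r, one contributed unit becomes (1 + r) in the tour-expenses pool and returns 2.1 × (1 + r) / 4 to the contributor.
Setting this equal to 1: 1 + r = 4/2.1 = 1.9048.
So the minimum matching rate is r = 1.9048 − 1 = 0.905.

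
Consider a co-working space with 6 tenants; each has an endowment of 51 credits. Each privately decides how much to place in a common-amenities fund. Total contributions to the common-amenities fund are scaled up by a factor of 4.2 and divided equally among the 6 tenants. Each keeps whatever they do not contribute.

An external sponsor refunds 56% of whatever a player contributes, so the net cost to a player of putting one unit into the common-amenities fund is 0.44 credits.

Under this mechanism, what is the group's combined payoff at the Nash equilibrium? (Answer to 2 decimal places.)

The effective private return per unit is now (4.2/6) / 0.44 = 1.5909 > 1, so every player's dominant strategy flips to full contribution.
So the Nash equilibrium is full contribution by all 6; the group earns 6 × (51 × 0.56 + 4.2 × 51) = 1456.56.

1456.56 credits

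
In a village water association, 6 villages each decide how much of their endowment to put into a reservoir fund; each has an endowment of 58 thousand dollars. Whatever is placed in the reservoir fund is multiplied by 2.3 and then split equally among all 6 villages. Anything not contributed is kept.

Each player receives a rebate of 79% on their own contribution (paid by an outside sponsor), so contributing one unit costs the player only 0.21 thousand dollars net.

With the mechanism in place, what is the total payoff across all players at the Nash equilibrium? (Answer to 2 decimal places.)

Under the mechanism each unit contributed yields (2.3/6) / 0.21 = 1.8254 back to its contributor per unit of net cost, which exceeds 1, making full contribution the dominant choice for everyone.
At the Nash equilibrium everyone contributes 58. Group total payoff = 6 × (58 × 0.79 + 2.3 × 58) = 1075.32.

1075.32 thousand dollars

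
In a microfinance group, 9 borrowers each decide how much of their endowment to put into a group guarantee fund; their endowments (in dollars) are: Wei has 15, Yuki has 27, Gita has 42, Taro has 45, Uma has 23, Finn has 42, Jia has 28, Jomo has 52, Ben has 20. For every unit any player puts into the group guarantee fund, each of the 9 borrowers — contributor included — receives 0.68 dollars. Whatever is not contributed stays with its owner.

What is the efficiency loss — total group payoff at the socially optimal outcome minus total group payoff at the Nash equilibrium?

1505.28 dollars

The private return per contributed unit is 0.68 < 1 for everyone, so the Nash equilibrium is zero contribution and the group total is Σ E_j = 15 + 27 + 42 + 45 + 23 + 42 + 28 + 52 + 20 = 294.
Each contributed unit returns 6.120 to the group, so the social optimum is full contribution by everyone: group total = 6.120 × 294 = 1799.28.
Efficiency loss = (6.120 − 1) × 294 = 1505.28.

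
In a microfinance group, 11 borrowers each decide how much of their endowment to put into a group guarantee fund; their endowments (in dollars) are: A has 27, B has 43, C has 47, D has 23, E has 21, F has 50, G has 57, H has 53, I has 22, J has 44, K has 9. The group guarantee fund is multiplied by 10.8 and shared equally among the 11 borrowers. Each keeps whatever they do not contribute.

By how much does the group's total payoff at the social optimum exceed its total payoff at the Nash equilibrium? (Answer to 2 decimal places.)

The private return per contributed unit is 10.8/11 = 0.9818 < 1 for every player regardless of endowment, so the Nash equilibrium is zero contribution and the group total is Σ E_j = 27 + 43 + 47 + 23 + 21 + 50 + 57 + 53 + 22 + 44 + 9 = 396.
Each contributed unit returns 10.800 to the group, so the social optimum is full contribution by everyone: group total = 10.800 × 396 = 4276.80.
Efficiency loss = (10.800 − 1) × 396 = 3880.80.

3880.80 dollars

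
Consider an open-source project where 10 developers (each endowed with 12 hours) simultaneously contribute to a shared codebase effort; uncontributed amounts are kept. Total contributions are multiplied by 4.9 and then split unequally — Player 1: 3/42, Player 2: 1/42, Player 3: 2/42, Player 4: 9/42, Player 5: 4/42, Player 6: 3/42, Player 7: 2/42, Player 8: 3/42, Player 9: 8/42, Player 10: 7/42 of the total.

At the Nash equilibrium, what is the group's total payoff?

Player j's private return per contributed unit is 4.9 × (j's share). Contributing is weakly dominant for j when that share is at least 1/4.9 = 0.2041, and contributing 0 is dominant otherwise.
Player 4 alone (share 9/42) is above the threshold, contributing 12; the remaining 9 contribute 0. Total contributed: 12.
The shared codebase effort pays out 4.9 × 12 = 58.80 in total (split across the unequal shares, but the aggregate is all that matters for the group sum).
The 9 free-riders keep 12 each, adding 108. Group total = 108 + 58.80 = 166.80.

166.80 hours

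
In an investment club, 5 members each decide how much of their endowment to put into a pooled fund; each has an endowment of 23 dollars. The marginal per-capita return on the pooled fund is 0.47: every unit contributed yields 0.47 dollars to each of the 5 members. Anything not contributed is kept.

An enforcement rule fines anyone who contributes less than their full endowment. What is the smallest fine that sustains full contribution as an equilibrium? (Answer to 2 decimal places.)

Given the others contribute fully, the best deviation is to contribute 0 (any partial contribution still incurs the fine and gives up units whose private return 0.47 is below 1).
Deviating from 23 to 0 saves 23 dollars but forfeits the deviator's share of the drop in the pooled fund: 0.47 × 23 = 10.81.
So the deviation gain is 23 − 10.81 = 12.19, and the fine must be at least 12.19 dollars to wipe it out.

12.19 dollars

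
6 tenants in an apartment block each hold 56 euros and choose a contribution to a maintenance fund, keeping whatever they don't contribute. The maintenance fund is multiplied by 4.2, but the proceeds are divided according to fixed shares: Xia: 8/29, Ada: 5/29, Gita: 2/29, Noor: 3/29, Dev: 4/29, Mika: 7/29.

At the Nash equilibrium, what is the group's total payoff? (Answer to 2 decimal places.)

A player with share s gets back 4.2·s per unit contributed, so full contribution is dominant for anyone with s > 1/4.2 = 0.2381 and zero contribution is dominant for anyone below.
Xia and Mika are above the threshold, contributing 56 each; the remaining 4 contribute 0. Total contributed: 112.
The maintenance fund pays out 4.2 × 112 = 470.40 in total (split across the unequal shares, but the aggregate is all that matters for the group sum).
The 4 free-riders keep 56 each, adding 224. Group total = 224 + 470.40 = 694.40.

694.40 euros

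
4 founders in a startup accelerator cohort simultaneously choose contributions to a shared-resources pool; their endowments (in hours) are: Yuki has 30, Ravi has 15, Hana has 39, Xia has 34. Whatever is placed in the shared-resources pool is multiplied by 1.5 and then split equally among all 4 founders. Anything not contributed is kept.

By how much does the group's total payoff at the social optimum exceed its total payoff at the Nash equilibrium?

The private return per contributed unit is 1.5/4 = 0.3750 < 1 for every player regardless of endowment, so the Nash equilibrium is zero contribution and the group total is Σ E_j = 30 + 15 + 39 + 34 = 118.
Each contributed unit returns 1.500 to the group, so the social optimum is full contribution by everyone: group total = 1.500 × 118 = 177.00.
Efficiency loss = (1.500 − 1) × 118 = 59.00.

59.00 hours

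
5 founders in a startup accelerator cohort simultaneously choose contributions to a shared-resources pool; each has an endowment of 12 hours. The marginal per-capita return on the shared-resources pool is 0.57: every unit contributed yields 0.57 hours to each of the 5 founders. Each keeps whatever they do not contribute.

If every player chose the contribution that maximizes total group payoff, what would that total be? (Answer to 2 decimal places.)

Each contributed unit returns 2.850 to the group as a whole (0.57 to each of 5 players), which exceeds 1, so the social optimum is full contribution: group total = 2.850 × 60 = 171.00.

171.00 hours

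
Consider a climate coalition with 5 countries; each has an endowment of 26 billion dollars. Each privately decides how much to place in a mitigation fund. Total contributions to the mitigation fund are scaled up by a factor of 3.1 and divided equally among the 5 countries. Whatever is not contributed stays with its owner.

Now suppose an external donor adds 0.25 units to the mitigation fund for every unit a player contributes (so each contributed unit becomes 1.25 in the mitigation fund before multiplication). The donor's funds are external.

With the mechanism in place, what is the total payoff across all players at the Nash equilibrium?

130.00 billion dollars

With the mechanism, a contributed unit returns 3.1 × 1.25 / 5 = 0.7750 per unit of net cost — still below 1 — so contributing 0 remains dominant for every player.
Everyone keeps their endowment and the group total is 5 × 26 = 130.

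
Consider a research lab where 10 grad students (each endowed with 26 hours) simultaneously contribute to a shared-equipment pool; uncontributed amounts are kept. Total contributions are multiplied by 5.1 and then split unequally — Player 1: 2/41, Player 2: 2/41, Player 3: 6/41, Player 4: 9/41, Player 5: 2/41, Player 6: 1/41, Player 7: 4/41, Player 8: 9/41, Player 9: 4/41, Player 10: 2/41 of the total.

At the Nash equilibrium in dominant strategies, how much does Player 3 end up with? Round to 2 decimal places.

Player j's private return per contributed unit is 5.1 × (j's share). Contributing is weakly dominant for j when that share is at least 1/5.1 = 0.1961, and contributing 0 is dominant otherwise.
Player 4 and Player 8 are above the threshold, contributing 26 each; the remaining 8 contribute 0. Total contributed: 52.
Player 3 keeps 26 and receives 5.1 × 52 × 6/41 = 38.81 from the shared-equipment pool, for a payoff of 64.81.

64.81 hours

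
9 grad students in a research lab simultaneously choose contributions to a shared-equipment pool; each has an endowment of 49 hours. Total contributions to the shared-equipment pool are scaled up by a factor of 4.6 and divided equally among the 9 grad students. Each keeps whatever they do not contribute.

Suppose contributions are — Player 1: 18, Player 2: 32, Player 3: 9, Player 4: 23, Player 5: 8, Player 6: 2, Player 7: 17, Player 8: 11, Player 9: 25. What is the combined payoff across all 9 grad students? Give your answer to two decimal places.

963.00 hours

Total contributed: 18 + 32 + 9 + 23 + 8 + 2 + 17 + 11 + 25 = 145; total kept: 9 × 49 − 145 = 296.
The shared-equipment pool pays out 4.6 × 145 = 667.00 in aggregate.
Group total = 296 + 667.00 = 963.00.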